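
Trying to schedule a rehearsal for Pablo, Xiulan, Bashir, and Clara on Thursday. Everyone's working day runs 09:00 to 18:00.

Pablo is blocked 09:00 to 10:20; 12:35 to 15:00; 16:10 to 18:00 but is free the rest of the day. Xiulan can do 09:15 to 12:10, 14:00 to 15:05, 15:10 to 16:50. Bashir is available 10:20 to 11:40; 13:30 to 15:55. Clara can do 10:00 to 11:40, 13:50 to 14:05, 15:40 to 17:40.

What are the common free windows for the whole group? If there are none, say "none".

10:20-11:40, 15:40-15:55

Pablo free: 10:20-12:35, 15:00-16:10 (invert busy blocks within the working day).
Xiulan free: 09:15-12:10, 14:00-15:05, 15:10-16:50.
Bashir free: 10:20-11:40, 13:30-15:55.
Clara free: 10:00-11:40, 13:50-14:05, 15:40-17:40.
Pablo ∩ Xiulan: 10:20-12:10, 15:00-15:05, 15:10-16:10.
Pablo ∩ Xiulan ∩ Bashir: 10:20-11:40, 15:00-15:05, 15:10-15:55.
Pablo ∩ Xiulan ∩ Bashir ∩ Clara: 10:20-11:40, 15:40-15:55.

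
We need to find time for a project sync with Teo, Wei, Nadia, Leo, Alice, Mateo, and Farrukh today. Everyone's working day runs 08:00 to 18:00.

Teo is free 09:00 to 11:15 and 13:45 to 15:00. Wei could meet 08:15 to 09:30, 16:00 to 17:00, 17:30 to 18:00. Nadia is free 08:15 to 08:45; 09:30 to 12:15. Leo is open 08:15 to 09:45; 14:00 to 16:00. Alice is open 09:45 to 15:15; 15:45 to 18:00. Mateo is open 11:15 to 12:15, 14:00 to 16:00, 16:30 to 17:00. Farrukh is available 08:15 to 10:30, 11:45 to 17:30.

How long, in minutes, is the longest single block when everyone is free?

0

Teo ∩ Wei: 09:00-09:30.
Teo ∩ Wei ∩ Nadia: ∅.
Teo ∩ Wei ∩ Nadia ∩ Leo: ∅.
Teo ∩ Wei ∩ Nadia ∩ Leo ∩ Alice: ∅.
Teo ∩ Wei ∩ Nadia ∩ Leo ∩ Alice ∩ Mateo: ∅.
Teo ∩ Wei ∩ Nadia ∩ Leo ∩ Alice ∩ Mateo ∩ Farrukh: ∅.
There is no time when everyone is free.
No common window exists, so the longest block is 0 minutes.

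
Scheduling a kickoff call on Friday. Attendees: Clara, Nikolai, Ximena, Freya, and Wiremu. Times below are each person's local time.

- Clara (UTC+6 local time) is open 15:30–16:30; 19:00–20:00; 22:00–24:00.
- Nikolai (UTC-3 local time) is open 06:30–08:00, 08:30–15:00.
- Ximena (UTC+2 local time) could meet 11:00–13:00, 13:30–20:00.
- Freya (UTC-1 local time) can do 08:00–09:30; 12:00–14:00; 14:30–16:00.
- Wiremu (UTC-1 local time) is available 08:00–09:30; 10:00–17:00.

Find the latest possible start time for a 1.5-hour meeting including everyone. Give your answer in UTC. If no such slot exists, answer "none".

none

Clara in UTC: 09:30-10:30, 13:00-14:00, 16:00-18:00 (subtract 6h to convert from UTC+6).
Nikolai in UTC: 09:30-11:00, 11:30-18:00 (add 3h to convert from UTC-3).
Ximena in UTC: 09:00-11:00, 11:30-18:00 (subtract 2h to convert from UTC+2).
Freya in UTC: 09:00-10:30, 13:00-15:00, 15:30-17:00 (add 1h to convert from UTC-1).
Wiremu in UTC: 09:00-10:30, 11:00-18:00 (add 1h to convert from UTC-1).
Clara ∩ Nikolai: 09:30-10:30, 13:00-14:00, 16:00-18:00.
Clara ∩ Nikolai ∩ Ximena: 09:30-10:30, 13:00-14:00, 16:00-18:00.
Clara ∩ Nikolai ∩ Ximena ∩ Freya: 09:30-10:30, 13:00-14:00, 16:00-17:00.
Clara ∩ Nikolai ∩ Ximena ∩ Freya ∩ Wiremu: 09:30-10:30, 13:00-14:00, 16:00-17:00.
No common window is at least 90 minutes long.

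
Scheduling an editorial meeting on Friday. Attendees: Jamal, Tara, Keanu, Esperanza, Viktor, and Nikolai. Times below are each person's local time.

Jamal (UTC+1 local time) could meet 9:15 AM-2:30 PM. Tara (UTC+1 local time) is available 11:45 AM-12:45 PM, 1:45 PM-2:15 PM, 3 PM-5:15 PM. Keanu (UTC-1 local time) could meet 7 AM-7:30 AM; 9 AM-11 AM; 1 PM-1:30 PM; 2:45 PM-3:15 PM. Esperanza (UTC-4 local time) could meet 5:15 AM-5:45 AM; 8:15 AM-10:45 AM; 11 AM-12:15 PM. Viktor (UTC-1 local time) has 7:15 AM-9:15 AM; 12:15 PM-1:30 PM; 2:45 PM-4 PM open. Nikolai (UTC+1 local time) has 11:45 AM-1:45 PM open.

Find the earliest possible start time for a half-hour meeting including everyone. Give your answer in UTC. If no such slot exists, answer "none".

Jamal in UTC: 08:15-13:30 (subtract 1h to convert from UTC+1).
Tara in UTC: 10:45-11:45, 12:45-13:15, 14:00-16:15 (subtract 1h to convert from UTC+1).
Keanu in UTC: 08:00-08:30, 10:00-12:00, 14:00-14:30, 15:45-16:15 (add 1h to convert from UTC-1).
Esperanza in UTC: 09:15-09:45, 12:15-14:45, 15:00-16:15 (add 4h to convert from UTC-4).
Viktor in UTC: 08:15-10:15, 13:15-14:30, 15:45-17:00 (add 1h to convert from UTC-1).
Nikolai in UTC: 10:45-12:45 (subtract 1h to convert from UTC+1).
Jamal ∩ Tara: 10:45-11:45, 12:45-13:15.
Jamal ∩ Tara ∩ Keanu: 10:45-11:45.
Jamal ∩ Tara ∩ Keanu ∩ Esperanza: ∅.
Jamal ∩ Tara ∩ Keanu ∩ Esperanza ∩ Viktor: ∅.
Jamal ∩ Tara ∩ Keanu ∩ Esperanza ∩ Viktor ∩ Nikolai: ∅.
There is no time when everyone is free.
No common window is at least 30 minutes long.

none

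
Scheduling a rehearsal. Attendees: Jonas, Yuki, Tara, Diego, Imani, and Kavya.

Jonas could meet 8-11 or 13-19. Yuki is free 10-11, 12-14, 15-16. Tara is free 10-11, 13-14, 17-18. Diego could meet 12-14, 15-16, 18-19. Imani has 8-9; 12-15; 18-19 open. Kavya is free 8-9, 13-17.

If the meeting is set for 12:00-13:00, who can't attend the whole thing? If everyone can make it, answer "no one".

Jonas: not fully free for 12:00-13:00. Yuki: free for 12:00-13:00. Tara: not fully free for 12:00-13:00. Diego: free for 12:00-13:00. Imani: free for 12:00-13:00. Kavya: not fully free for 12:00-13:00.

Jonas, Kavya, Tara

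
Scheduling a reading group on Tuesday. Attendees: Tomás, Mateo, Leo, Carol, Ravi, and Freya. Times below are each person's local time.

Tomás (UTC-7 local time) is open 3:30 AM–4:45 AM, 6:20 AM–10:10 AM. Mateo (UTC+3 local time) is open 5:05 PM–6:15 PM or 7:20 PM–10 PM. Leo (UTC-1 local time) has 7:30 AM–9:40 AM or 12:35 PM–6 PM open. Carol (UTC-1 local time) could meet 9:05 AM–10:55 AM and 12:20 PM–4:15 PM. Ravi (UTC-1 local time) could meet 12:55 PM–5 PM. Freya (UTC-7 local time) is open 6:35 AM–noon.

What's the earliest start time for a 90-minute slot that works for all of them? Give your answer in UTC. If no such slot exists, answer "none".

none

Tomás in UTC: 10:30-11:45, 13:20-17:10 (add 7h to convert from UTC-7).
Mateo in UTC: 14:05-15:15, 16:20-19:00 (subtract 3h to convert from UTC+3).
Leo in UTC: 08:30-10:40, 13:35-19:00 (add 1h to convert from UTC-1).
Carol in UTC: 10:05-11:55, 13:20-17:15 (add 1h to convert from UTC-1).
Ravi in UTC: 13:55-18:00 (add 1h to convert from UTC-1).
Freya in UTC: 13:35-19:00 (add 7h to convert from UTC-7).
Tomás ∩ Mateo: 14:05-15:15, 16:20-17:10.
Tomás ∩ Mateo ∩ Leo: 14:05-15:15, 16:20-17:10.
Tomás ∩ Mateo ∩ Leo ∩ Carol: 14:05-15:15, 16:20-17:10.
Tomás ∩ Mateo ∩ Leo ∩ Carol ∩ Ravi: 14:05-15:15, 16:20-17:10.
Tomás ∩ Mateo ∩ Leo ∩ Carol ∩ Ravi ∩ Freya: 14:05-15:15, 16:20-17:10.
No common window is at least 90 minutes long.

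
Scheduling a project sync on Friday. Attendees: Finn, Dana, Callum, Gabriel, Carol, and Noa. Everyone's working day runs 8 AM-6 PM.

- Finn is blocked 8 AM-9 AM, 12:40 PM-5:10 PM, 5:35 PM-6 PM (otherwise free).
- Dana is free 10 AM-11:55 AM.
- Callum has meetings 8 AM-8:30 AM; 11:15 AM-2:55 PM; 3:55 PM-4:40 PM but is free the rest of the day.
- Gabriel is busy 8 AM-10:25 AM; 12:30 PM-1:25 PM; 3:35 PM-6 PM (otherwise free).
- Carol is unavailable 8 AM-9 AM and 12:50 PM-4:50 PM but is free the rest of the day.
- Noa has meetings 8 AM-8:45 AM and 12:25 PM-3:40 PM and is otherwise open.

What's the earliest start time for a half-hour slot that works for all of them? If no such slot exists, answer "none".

Finn free: 09:00-12:40, 17:10-17:35 (invert busy blocks within the working day).
Dana free: 10:00-11:55.
Callum free: 08:30-11:15, 14:55-15:55, 16:40-18:00 (invert busy blocks within the working day).
Gabriel free: 10:25-12:30, 13:25-15:35 (invert busy blocks within the working day).
Carol free: 09:00-12:50, 16:50-18:00 (invert busy blocks within the working day).
Noa free: 08:45-12:25, 15:40-18:00 (invert busy blocks within the working day).
Finn ∩ Dana: 10:00-11:55.
Finn ∩ Dana ∩ Callum: 10:00-11:15.
Finn ∩ Dana ∩ Callum ∩ Gabriel: 10:25-11:15.
Finn ∩ Dana ∩ Callum ∩ Gabriel ∩ Carol: 10:25-11:15.
Finn ∩ Dana ∩ Callum ∩ Gabriel ∩ Carol ∩ Noa: 10:25-11:15.
The first common window of at least 30 minutes is 10:25-11:15, so the earliest start is 10:25.

10:25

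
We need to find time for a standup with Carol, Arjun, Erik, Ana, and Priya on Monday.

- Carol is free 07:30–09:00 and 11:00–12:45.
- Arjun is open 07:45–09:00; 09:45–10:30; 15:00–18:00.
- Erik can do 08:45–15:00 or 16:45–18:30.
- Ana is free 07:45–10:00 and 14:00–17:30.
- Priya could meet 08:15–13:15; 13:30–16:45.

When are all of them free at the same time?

Carol ∩ Arjun: 07:45-09:00.
Carol ∩ Arjun ∩ Erik: 08:45-09:00.
Carol ∩ Arjun ∩ Erik ∩ Ana: 08:45-09:00.
Carol ∩ Arjun ∩ Erik ∩ Ana ∩ Priya: 08:45-09:00.
Those are the intersection windows.

08:45-09:00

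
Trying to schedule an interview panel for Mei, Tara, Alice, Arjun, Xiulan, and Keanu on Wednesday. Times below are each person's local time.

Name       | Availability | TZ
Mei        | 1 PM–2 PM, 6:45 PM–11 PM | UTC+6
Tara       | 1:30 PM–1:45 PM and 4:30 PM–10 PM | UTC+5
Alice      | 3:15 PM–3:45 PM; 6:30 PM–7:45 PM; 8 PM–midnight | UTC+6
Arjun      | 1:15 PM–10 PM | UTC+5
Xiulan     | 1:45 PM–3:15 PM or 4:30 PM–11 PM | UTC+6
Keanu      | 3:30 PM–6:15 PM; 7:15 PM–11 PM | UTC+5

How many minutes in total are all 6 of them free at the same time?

195

Mei in UTC: 07:00-08:00, 12:45-17:00 (subtract 6h to convert from UTC+6).
Tara in UTC: 08:30-08:45, 11:30-17:00 (subtract 5h to convert from UTC+5).
Alice in UTC: 09:15-09:45, 12:30-13:45, 14:00-18:00 (subtract 6h to convert from UTC+6).
Arjun in UTC: 08:15-17:00 (subtract 5h to convert from UTC+5).
Xiulan in UTC: 07:45-09:15, 10:30-17:00 (subtract 6h to convert from UTC+6).
Keanu in UTC: 10:30-13:15, 14:15-18:00 (subtract 5h to convert from UTC+5).
Mei ∩ Tara: 12:45-17:00.
Mei ∩ Tara ∩ Alice: 12:45-13:45, 14:00-17:00.
Mei ∩ Tara ∩ Alice ∩ Arjun: 12:45-13:45, 14:00-17:00.
Mei ∩ Tara ∩ Alice ∩ Arjun ∩ Xiulan: 12:45-13:45, 14:00-17:00.
Mei ∩ Tara ∩ Alice ∩ Arjun ∩ Xiulan ∩ Keanu: 12:45-13:15, 14:15-17:00.
Summing the common windows: 30 + 165 = 195 minutes.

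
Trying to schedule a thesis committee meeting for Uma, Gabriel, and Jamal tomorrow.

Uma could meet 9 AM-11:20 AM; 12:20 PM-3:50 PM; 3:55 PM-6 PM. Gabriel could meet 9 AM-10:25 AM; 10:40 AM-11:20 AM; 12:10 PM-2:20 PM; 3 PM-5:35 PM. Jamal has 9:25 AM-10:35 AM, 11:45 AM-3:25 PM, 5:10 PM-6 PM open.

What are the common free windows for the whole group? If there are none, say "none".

09:25-10:25, 12:20-14:20, 15:00-15:25, 17:10-17:35

Uma ∩ Gabriel: 09:00-10:25, 10:40-11:20, 12:20-14:20, 15:00-15:50, 15:55-17:35.
Uma ∩ Gabriel ∩ Jamal: 09:25-10:25, 12:20-14:20, 15:00-15:25, 17:10-17:35.
So the common availability across everyone is 09:25-10:25, 12:20-14:20, 15:00-15:25, 17:10-17:35.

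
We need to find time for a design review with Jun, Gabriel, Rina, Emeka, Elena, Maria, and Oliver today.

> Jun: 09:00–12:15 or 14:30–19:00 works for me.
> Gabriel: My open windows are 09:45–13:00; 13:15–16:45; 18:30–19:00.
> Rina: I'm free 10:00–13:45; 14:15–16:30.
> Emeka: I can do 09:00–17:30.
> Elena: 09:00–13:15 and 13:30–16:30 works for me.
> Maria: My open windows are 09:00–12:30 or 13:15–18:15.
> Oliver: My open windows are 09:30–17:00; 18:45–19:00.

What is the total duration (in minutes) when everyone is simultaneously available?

Jun ∩ Gabriel: 09:45-12:15, 14:30-16:45, 18:30-19:00.
Jun ∩ Gabriel ∩ Rina: 10:00-12:15, 14:30-16:30.
Jun ∩ Gabriel ∩ Rina ∩ Emeka: 10:00-12:15, 14:30-16:30.
Jun ∩ Gabriel ∩ Rina ∩ Emeka ∩ Elena: 10:00-12:15, 14:30-16:30.
Jun ∩ Gabriel ∩ Rina ∩ Emeka ∩ Elena ∩ Maria: 10:00-12:15, 14:30-16:30.
Jun ∩ Gabriel ∩ Rina ∩ Emeka ∩ Elena ∩ Maria ∩ Oliver: 10:00-12:15, 14:30-16:30.
Those are the intersection windows.
Summing the common windows: 135 + 120 = 255 minutes.

255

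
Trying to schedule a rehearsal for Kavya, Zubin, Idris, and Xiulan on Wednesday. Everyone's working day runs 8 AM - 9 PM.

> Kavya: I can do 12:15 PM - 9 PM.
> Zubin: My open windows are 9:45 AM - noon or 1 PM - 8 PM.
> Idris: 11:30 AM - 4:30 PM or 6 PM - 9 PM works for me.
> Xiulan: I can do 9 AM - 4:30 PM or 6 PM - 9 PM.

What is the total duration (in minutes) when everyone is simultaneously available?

330

Kavya ∩ Zubin: 13:00-20:00.
Kavya ∩ Zubin ∩ Idris: 13:00-16:30, 18:00-20:00.
Kavya ∩ Zubin ∩ Idris ∩ Xiulan: 13:00-16:30, 18:00-20:00.
Those are the intersection windows.
Summing the common windows: 210 + 120 = 330 minutes.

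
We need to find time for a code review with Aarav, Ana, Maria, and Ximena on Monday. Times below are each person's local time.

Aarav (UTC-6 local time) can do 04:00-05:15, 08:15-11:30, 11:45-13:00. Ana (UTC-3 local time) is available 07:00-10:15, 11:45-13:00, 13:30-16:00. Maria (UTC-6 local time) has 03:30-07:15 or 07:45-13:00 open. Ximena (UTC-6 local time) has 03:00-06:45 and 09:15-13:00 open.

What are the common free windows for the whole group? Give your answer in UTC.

10:00-11:15, 15:15-16:00, 16:30-17:30, 17:45-19:00

Aarav in UTC: 10:00-11:15, 14:15-17:30, 17:45-19:00 (add 6h to convert from UTC-6).
Ana in UTC: 10:00-13:15, 14:45-16:00, 16:30-19:00 (add 3h to convert from UTC-3).
Maria in UTC: 09:30-13:15, 13:45-19:00 (add 6h to convert from UTC-6).
Ximena in UTC: 09:00-12:45, 15:15-19:00 (add 6h to convert from UTC-6).
Aarav ∩ Ana: 10:00-11:15, 14:45-16:00, 16:30-17:30, 17:45-19:00.
Aarav ∩ Ana ∩ Maria: 10:00-11:15, 14:45-16:00, 16:30-17:30, 17:45-19:00.
Aarav ∩ Ana ∩ Maria ∩ Ximena: 10:00-11:15, 15:15-16:00, 16:30-17:30, 17:45-19:00.
Those are the intersection windows.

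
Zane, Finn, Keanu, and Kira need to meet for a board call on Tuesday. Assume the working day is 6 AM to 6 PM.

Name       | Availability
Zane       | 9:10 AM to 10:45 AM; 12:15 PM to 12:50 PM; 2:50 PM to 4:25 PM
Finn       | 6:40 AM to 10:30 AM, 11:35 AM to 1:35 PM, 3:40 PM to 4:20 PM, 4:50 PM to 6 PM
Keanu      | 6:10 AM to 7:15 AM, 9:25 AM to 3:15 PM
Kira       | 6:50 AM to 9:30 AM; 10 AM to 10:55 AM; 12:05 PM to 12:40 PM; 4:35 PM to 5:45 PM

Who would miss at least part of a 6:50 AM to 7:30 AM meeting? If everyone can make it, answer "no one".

Keanu, Zane

Zane: not fully free for 06:50-07:30. Finn: free for 06:50-07:30. Keanu: not fully free for 06:50-07:30. Kira: free for 06:50-07:30.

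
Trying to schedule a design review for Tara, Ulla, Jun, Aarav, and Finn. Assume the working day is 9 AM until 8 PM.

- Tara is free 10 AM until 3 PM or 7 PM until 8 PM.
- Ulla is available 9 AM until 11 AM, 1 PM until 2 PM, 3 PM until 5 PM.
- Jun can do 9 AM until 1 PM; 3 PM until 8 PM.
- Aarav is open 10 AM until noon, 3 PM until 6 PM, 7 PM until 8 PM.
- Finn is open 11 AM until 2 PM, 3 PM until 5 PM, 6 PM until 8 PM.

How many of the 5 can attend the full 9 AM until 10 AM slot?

2

Ulla and Jun can make the full 09:00-10:00 slot — that's 2.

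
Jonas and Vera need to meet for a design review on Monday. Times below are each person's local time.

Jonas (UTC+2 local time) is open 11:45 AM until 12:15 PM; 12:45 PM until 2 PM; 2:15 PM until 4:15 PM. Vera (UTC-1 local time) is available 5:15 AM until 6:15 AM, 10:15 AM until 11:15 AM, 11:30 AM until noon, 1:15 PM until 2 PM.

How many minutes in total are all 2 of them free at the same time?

Jonas in UTC: 09:45-10:15, 10:45-12:00, 12:15-14:15 (subtract 2h to convert from UTC+2).
Vera in UTC: 06:15-07:15, 11:15-12:15, 12:30-13:00, 14:15-15:00 (add 1h to convert from UTC-1).
Jonas ∩ Vera: 11:15-12:00, 12:30-13:00.
Summing the common windows: 45 + 30 = 75 minutes.

75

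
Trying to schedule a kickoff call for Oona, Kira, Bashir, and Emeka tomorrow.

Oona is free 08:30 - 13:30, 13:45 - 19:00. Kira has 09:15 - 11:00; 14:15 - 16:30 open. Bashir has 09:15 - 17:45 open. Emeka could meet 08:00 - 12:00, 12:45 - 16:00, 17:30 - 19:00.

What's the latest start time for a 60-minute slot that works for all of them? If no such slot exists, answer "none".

Oona ∩ Kira: 09:15-11:00, 14:15-16:30.
Oona ∩ Kira ∩ Bashir: 09:15-11:00, 14:15-16:30.
Oona ∩ Kira ∩ Bashir ∩ Emeka: 09:15-11:00, 14:15-16:00.
The last common window of at least 60 minutes is 14:15-16:00; a 60-minute meeting can start as late as 15:00 and still end by 16:00.

15:00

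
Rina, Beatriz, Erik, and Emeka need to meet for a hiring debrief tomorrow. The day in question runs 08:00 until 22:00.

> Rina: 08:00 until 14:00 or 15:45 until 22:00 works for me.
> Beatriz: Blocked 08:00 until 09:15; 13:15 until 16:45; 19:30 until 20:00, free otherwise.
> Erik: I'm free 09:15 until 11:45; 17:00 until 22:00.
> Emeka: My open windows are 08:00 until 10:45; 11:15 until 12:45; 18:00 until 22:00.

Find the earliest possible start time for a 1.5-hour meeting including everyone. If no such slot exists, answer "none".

09:15

Rina free: 08:00-14:00, 15:45-22:00.
Beatriz free: 09:15-13:15, 16:45-19:30, 20:00-22:00 (invert busy blocks within the working day).
Erik free: 09:15-11:45, 17:00-22:00.
Emeka free: 08:00-10:45, 11:15-12:45, 18:00-22:00.
Rina ∩ Beatriz: 09:15-13:15, 16:45-19:30, 20:00-22:00.
Rina ∩ Beatriz ∩ Erik: 09:15-11:45, 17:00-19:30, 20:00-22:00.
Rina ∩ Beatriz ∩ Erik ∩ Emeka: 09:15-10:45, 11:15-11:45, 18:00-19:30, 20:00-22:00.
So the common availability across everyone is 09:15-10:45, 11:15-11:45, 18:00-19:30, 20:00-22:00.
The first common window of at least 90 minutes is 09:15-10:45, so the earliest start is 09:15.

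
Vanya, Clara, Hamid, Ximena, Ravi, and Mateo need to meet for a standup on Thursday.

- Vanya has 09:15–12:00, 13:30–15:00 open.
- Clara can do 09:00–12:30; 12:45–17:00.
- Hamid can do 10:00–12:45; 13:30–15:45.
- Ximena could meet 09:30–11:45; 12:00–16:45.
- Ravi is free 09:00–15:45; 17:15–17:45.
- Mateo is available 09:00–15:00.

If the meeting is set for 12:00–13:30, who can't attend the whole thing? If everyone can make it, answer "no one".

Vanya: not fully free for 12:00-13:30. Clara: not fully free for 12:00-13:30. Hamid: not fully free for 12:00-13:30. Ximena: free for 12:00-13:30. Ravi: free for 12:00-13:30. Mateo: free for 12:00-13:30.

Clara, Hamid, Vanya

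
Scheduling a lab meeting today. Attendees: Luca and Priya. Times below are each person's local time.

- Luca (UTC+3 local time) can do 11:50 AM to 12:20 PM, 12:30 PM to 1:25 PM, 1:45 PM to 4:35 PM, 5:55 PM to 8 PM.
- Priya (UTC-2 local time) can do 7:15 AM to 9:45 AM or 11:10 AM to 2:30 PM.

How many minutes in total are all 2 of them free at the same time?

Luca in UTC: 08:50-09:20, 09:30-10:25, 10:45-13:35, 14:55-17:00 (subtract 3h to convert from UTC+3).
Priya in UTC: 09:15-11:45, 13:10-16:30 (add 2h to convert from UTC-2).
Luca ∩ Priya: 09:15-09:20, 09:30-10:25, 10:45-11:45, 13:10-13:35, 14:55-16:30.
Those are the intersection windows.
Summing the common windows: 5 + 55 + 60 + 25 + 95 = 240 minutes.

240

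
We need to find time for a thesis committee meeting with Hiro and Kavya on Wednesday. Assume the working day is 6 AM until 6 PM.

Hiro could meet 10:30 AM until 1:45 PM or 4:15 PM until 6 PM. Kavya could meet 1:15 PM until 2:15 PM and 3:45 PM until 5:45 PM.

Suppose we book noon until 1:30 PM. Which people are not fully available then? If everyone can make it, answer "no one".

Hiro: free for 12:00-13:30. Kavya: not fully free for 12:00-13:30.

Kavya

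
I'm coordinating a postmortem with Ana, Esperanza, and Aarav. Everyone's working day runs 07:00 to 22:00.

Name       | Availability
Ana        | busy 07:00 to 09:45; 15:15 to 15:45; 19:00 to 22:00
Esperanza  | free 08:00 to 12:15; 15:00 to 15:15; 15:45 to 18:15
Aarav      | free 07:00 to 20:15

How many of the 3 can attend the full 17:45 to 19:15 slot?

1

Ana free: 09:45-15:15, 15:45-19:00 (invert busy blocks within the working day).
Esperanza free: 08:00-12:15, 15:00-15:15, 15:45-18:15.
Aarav free: 07:00-20:15.
Aarav can make the full 17:45-19:15 slot — that's 1.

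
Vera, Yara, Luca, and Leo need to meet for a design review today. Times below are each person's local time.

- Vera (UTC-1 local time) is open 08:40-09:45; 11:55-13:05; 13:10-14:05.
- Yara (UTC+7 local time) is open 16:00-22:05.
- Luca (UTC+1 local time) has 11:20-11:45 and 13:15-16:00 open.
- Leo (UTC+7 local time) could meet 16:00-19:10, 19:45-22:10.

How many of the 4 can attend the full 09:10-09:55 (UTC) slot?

Vera in UTC: 09:40-10:45, 12:55-14:05, 14:10-15:05 (add 1h to convert from UTC-1).
Yara in UTC: 09:00-15:05 (subtract 7h to convert from UTC+7).
Luca in UTC: 10:20-10:45, 12:15-15:00 (subtract 1h to convert from UTC+1).
Leo in UTC: 09:00-12:10, 12:45-15:10 (subtract 7h to convert from UTC+7).
Yara and Leo can make the full 09:10-09:55 slot — that's 2.

2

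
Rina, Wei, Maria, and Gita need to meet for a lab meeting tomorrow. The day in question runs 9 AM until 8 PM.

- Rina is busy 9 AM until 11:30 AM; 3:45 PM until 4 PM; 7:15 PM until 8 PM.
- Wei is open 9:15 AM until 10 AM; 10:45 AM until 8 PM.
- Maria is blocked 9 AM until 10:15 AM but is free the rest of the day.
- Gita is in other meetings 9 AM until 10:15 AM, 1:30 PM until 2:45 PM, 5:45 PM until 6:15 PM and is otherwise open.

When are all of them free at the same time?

11:30-13:30, 14:45-15:45, 16:00-17:45, 18:15-19:15

Rina free: 11:30-15:45, 16:00-19:15 (invert busy blocks within the working day).
Wei free: 09:15-10:00, 10:45-20:00.
Maria free: 10:15-20:00 (invert busy blocks within the working day).
Gita free: 10:15-13:30, 14:45-17:45, 18:15-20:00 (invert busy blocks within the working day).
Rina ∩ Wei: 11:30-15:45, 16:00-19:15.
Rina ∩ Wei ∩ Maria: 11:30-15:45, 16:00-19:15.
Rina ∩ Wei ∩ Maria ∩ Gita: 11:30-13:30, 14:45-15:45, 16:00-17:45, 18:15-19:15.
Those are the intersection windows.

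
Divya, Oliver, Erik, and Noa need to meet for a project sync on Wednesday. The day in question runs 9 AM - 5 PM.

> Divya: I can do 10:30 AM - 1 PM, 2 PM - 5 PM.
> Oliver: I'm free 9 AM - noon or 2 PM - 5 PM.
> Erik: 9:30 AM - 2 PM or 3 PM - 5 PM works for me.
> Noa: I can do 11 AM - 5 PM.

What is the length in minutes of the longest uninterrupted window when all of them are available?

120

Divya ∩ Oliver: 10:30-12:00, 14:00-17:00.
Divya ∩ Oliver ∩ Erik: 10:30-12:00, 15:00-17:00.
Divya ∩ Oliver ∩ Erik ∩ Noa: 11:00-12:00, 15:00-17:00.
Those are the intersection windows.
The longest is 15:00-17:00 at 120 minutes.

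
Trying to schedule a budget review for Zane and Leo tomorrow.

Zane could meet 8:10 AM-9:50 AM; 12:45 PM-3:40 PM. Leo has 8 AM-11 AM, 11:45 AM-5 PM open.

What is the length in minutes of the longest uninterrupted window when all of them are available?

Zane ∩ Leo: 08:10-09:50, 12:45-15:40.
The longest is 12:45-15:40 at 175 minutes.

175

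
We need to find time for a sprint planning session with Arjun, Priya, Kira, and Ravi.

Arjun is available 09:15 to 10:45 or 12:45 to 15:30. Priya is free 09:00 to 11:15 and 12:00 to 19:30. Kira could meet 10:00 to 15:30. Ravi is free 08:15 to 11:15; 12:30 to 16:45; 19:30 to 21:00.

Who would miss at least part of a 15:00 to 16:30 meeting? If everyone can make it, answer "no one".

Arjun, Kira

Arjun: not fully free for 15:00-16:30. Priya: free for 15:00-16:30. Kira: not fully free for 15:00-16:30. Ravi: free for 15:00-16:30.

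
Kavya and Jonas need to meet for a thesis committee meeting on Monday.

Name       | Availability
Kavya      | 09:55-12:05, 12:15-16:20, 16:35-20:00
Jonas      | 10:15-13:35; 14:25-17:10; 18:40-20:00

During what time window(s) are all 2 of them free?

Kavya ∩ Jonas: 10:15-12:05, 12:15-13:35, 14:25-16:20, 16:35-17:10, 18:40-20:00.
So the common availability across everyone is 10:15-12:05, 12:15-13:35, 14:25-16:20, 16:35-17:10, 18:40-20:00.

10:15-12:05, 12:15-13:35, 14:25-16:20, 16:35-17:10, 18:40-20:00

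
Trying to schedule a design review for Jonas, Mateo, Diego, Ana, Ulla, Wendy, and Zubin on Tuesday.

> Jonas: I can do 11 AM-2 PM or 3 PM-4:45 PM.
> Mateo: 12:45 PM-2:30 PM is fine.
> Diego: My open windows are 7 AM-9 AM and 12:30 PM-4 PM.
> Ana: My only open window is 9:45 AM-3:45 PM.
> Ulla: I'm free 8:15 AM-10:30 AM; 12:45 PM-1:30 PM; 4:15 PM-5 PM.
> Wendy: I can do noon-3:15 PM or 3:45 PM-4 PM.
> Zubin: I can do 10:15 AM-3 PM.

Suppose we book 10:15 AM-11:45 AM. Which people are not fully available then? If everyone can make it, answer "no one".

Diego, Jonas, Mateo, Ulla, Wendy

Jonas: not fully free for 10:15-11:45. Mateo: not fully free for 10:15-11:45. Diego: not fully free for 10:15-11:45. Ana: free for 10:15-11:45. Ulla: not fully free for 10:15-11:45. Wendy: not fully free for 10:15-11:45. Zubin: free for 10:15-11:45.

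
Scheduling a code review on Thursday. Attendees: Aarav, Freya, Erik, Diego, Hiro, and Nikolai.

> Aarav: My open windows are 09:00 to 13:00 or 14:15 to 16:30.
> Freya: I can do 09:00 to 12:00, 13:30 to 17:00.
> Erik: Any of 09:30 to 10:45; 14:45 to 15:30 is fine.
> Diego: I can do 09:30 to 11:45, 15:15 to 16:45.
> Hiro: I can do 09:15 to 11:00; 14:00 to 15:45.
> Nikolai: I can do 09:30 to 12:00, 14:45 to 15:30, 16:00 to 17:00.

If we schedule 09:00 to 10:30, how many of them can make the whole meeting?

2

Aarav and Freya can make the full 09:00-10:30 slot — that's 2.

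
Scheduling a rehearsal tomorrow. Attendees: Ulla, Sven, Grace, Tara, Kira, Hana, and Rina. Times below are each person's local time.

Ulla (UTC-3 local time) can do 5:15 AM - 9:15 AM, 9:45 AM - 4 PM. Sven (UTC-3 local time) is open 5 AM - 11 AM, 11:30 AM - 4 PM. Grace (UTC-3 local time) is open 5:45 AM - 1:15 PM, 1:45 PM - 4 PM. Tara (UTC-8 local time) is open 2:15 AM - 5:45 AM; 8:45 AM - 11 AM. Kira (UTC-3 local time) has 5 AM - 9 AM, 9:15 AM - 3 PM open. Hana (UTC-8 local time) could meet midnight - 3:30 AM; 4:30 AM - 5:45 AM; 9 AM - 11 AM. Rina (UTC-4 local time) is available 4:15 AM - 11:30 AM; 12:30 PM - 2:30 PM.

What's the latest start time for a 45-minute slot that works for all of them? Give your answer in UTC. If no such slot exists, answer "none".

Ulla in UTC: 08:15-12:15, 12:45-19:00 (add 3h to convert from UTC-3).
Sven in UTC: 08:00-14:00, 14:30-19:00 (add 3h to convert from UTC-3).
Grace in UTC: 08:45-16:15, 16:45-19:00 (add 3h to convert from UTC-3).
Tara in UTC: 10:15-13:45, 16:45-19:00 (add 8h to convert from UTC-8).
Kira in UTC: 08:00-12:00, 12:15-18:00 (add 3h to convert from UTC-3).
Hana in UTC: 08:00-11:30, 12:30-13:45, 17:00-19:00 (add 8h to convert from UTC-8).
Rina in UTC: 08:15-15:30, 16:30-18:30 (add 4h to convert from UTC-4).
Ulla ∩ Sven: 08:15-12:15, 12:45-14:00, 14:30-19:00.
Ulla ∩ Sven ∩ Grace: 08:45-12:15, 12:45-14:00, 14:30-16:15, 16:45-19:00.
Ulla ∩ Sven ∩ Grace ∩ Tara: 10:15-12:15, 12:45-13:45, 16:45-19:00.
Ulla ∩ Sven ∩ Grace ∩ Tara ∩ Kira: 10:15-12:00, 12:45-13:45, 16:45-18:00.
Ulla ∩ Sven ∩ Grace ∩ Tara ∩ Kira ∩ Hana: 10:15-11:30, 12:45-13:45, 17:00-18:00.
Ulla ∩ Sven ∩ Grace ∩ Tara ∩ Kira ∩ Hana ∩ Rina: 10:15-11:30, 12:45-13:45, 17:00-18:00.
The last common window of at least 45 minutes is 17:00-18:00; a 45-minute meeting can start as late as 17:15 and still end by 18:00.

17:15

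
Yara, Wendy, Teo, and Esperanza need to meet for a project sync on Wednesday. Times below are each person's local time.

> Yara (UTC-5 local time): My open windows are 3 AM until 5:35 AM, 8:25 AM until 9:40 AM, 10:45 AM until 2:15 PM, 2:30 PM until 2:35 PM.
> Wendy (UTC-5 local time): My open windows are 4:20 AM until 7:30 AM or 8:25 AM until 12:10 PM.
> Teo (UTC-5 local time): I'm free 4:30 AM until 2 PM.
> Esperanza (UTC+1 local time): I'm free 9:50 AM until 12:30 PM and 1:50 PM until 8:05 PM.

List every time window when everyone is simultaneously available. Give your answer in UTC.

09:30-10:35, 13:25-14:40, 15:45-17:10

Yara in UTC: 08:00-10:35, 13:25-14:40, 15:45-19:15, 19:30-19:35 (add 5h to convert from UTC-5).
Wendy in UTC: 09:20-12:30, 13:25-17:10 (add 5h to convert from UTC-5).
Teo in UTC: 09:30-19:00 (add 5h to convert from UTC-5).
Esperanza in UTC: 08:50-11:30, 12:50-19:05 (subtract 1h to convert from UTC+1).
Yara ∩ Wendy: 09:20-10:35, 13:25-14:40, 15:45-17:10.
Yara ∩ Wendy ∩ Teo: 09:30-10:35, 13:25-14:40, 15:45-17:10.
Yara ∩ Wendy ∩ Teo ∩ Esperanza: 09:30-10:35, 13:25-14:40, 15:45-17:10.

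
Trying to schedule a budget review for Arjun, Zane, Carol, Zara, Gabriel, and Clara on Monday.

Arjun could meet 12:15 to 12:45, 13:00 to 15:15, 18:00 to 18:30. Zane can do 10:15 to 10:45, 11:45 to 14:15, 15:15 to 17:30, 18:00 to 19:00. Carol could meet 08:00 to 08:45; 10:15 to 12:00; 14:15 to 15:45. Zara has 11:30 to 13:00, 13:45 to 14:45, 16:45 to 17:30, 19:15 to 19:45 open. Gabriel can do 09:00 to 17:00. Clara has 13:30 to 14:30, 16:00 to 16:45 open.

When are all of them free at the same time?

Arjun ∩ Zane: 12:15-12:45, 13:00-14:15, 18:00-18:30.
Arjun ∩ Zane ∩ Carol: ∅.
Arjun ∩ Zane ∩ Carol ∩ Zara: ∅.
Arjun ∩ Zane ∩ Carol ∩ Zara ∩ Gabriel: ∅.
Arjun ∩ Zane ∩ Carol ∩ Zara ∩ Gabriel ∩ Clara: ∅.
There is no time when everyone is free.

none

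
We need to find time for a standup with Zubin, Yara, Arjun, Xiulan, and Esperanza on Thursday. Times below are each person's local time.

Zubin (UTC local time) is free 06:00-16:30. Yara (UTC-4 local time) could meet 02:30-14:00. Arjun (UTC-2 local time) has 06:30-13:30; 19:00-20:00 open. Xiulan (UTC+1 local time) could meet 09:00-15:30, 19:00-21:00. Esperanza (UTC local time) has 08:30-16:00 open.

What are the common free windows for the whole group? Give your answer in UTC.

08:30-14:30

Zubin in UTC: 06:00-16:30.
Yara in UTC: 06:30-18:00 (add 4h to convert from UTC-4).
Arjun in UTC: 08:30-15:30, 21:00-22:00 (add 2h to convert from UTC-2).
Xiulan in UTC: 08:00-14:30, 18:00-20:00 (subtract 1h to convert from UTC+1).
Esperanza in UTC: 08:30-16:00.
Zubin ∩ Yara: 06:30-16:30.
Zubin ∩ Yara ∩ Arjun: 08:30-15:30.
Zubin ∩ Yara ∩ Arjun ∩ Xiulan: 08:30-14:30.
Zubin ∩ Yara ∩ Arjun ∩ Xiulan ∩ Esperanza: 08:30-14:30.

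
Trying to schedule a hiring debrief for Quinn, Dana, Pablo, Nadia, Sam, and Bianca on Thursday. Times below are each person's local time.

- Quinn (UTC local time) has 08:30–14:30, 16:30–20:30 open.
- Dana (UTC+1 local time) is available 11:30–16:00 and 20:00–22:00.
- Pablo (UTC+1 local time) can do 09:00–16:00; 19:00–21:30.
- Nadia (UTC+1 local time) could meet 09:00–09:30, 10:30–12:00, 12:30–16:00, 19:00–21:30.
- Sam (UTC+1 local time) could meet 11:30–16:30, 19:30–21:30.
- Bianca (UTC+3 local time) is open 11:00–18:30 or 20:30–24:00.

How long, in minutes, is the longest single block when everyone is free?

180

Quinn in UTC: 08:30-14:30, 16:30-20:30.
Dana in UTC: 10:30-15:00, 19:00-21:00 (subtract 1h to convert from UTC+1).
Pablo in UTC: 08:00-15:00, 18:00-20:30 (subtract 1h to convert from UTC+1).
Nadia in UTC: 08:00-08:30, 09:30-11:00, 11:30-15:00, 18:00-20:30 (subtract 1h to convert from UTC+1).
Sam in UTC: 10:30-15:30, 18:30-20:30 (subtract 1h to convert from UTC+1).
Bianca in UTC: 08:00-15:30, 17:30-21:00 (subtract 3h to convert from UTC+3).
Quinn ∩ Dana: 10:30-14:30, 19:00-20:30.
Quinn ∩ Dana ∩ Pablo: 10:30-14:30, 19:00-20:30.
Quinn ∩ Dana ∩ Pablo ∩ Nadia: 10:30-11:00, 11:30-14:30, 19:00-20:30.
Quinn ∩ Dana ∩ Pablo ∩ Nadia ∩ Sam: 10:30-11:00, 11:30-14:30, 19:00-20:30.
Quinn ∩ Dana ∩ Pablo ∩ Nadia ∩ Sam ∩ Bianca: 10:30-11:00, 11:30-14:30, 19:00-20:30.
So the common availability across everyone is 10:30-11:00, 11:30-14:30, 19:00-20:30.
The longest is 11:30-14:30 at 180 minutes.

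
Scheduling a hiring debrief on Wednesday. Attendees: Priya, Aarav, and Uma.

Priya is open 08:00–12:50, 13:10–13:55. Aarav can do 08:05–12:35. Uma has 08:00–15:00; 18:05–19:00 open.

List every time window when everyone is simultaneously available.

Priya ∩ Aarav: 08:05-12:35.
Priya ∩ Aarav ∩ Uma: 08:05-12:35.
So the common availability across everyone is 08:05-12:35.

08:05-12:35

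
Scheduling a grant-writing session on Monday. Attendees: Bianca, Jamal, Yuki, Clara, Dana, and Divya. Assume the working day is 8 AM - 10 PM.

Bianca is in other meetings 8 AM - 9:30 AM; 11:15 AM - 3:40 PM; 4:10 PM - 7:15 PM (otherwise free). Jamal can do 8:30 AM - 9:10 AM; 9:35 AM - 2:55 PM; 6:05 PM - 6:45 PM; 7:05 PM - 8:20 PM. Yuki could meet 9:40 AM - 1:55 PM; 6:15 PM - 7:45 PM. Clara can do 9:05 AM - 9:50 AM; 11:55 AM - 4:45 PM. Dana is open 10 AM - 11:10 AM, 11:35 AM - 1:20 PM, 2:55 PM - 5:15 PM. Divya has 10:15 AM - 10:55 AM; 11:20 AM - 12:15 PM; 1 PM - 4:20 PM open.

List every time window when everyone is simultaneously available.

Bianca free: 09:30-11:15, 15:40-16:10, 19:15-22:00 (invert busy blocks within the working day).
Jamal free: 08:30-09:10, 09:35-14:55, 18:05-18:45, 19:05-20:20.
Yuki free: 09:40-13:55, 18:15-19:45.
Clara free: 09:05-09:50, 11:55-16:45.
Dana free: 10:00-11:10, 11:35-13:20, 14:55-17:15.
Divya free: 10:15-10:55, 11:20-12:15, 13:00-16:20.
Bianca ∩ Jamal: 09:35-11:15, 19:15-20:20.
Bianca ∩ Jamal ∩ Yuki: 09:40-11:15, 19:15-19:45.
Bianca ∩ Jamal ∩ Yuki ∩ Clara: 09:40-09:50.
Bianca ∩ Jamal ∩ Yuki ∩ Clara ∩ Dana: ∅.
Bianca ∩ Jamal ∩ Yuki ∩ Clara ∩ Dana ∩ Divya: ∅.
There is no time when everyone is free.

none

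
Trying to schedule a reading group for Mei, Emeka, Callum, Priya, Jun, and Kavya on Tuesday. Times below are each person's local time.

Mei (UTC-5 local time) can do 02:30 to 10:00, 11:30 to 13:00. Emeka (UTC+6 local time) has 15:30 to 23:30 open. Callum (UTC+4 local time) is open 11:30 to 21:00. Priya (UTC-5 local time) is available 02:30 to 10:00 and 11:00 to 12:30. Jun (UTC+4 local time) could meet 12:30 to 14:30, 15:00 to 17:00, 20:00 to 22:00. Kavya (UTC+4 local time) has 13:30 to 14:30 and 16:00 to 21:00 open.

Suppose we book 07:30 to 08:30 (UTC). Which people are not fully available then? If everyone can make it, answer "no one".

Mei in UTC: 07:30-15:00, 16:30-18:00 (add 5h to convert from UTC-5).
Emeka in UTC: 09:30-17:30 (subtract 6h to convert from UTC+6).
Callum in UTC: 07:30-17:00 (subtract 4h to convert from UTC+4).
Priya in UTC: 07:30-15:00, 16:00-17:30 (add 5h to convert from UTC-5).
Jun in UTC: 08:30-10:30, 11:00-13:00, 16:00-18:00 (subtract 4h to convert from UTC+4).
Kavya in UTC: 09:30-10:30, 12:00-17:00 (subtract 4h to convert from UTC+4).
Mei: free for 07:30-08:30. Emeka: not fully free for 07:30-08:30. Callum: free for 07:30-08:30. Priya: free for 07:30-08:30. Jun: not fully free for 07:30-08:30. Kavya: not fully free for 07:30-08:30.

Emeka, Jun, Kavya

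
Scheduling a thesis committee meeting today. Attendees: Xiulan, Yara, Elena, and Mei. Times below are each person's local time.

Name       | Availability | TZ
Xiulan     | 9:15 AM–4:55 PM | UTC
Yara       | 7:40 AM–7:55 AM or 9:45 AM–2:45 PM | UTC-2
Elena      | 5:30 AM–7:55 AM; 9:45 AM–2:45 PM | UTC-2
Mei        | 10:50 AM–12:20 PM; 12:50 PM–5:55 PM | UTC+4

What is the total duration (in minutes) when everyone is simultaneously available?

Xiulan in UTC: 09:15-16:55.
Yara in UTC: 09:40-09:55, 11:45-16:45 (add 2h to convert from UTC-2).
Elena in UTC: 07:30-09:55, 11:45-16:45 (add 2h to convert from UTC-2).
Mei in UTC: 06:50-08:20, 08:50-13:55 (subtract 4h to convert from UTC+4).
Xiulan ∩ Yara: 09:40-09:55, 11:45-16:45.
Xiulan ∩ Yara ∩ Elena: 09:40-09:55, 11:45-16:45.
Xiulan ∩ Yara ∩ Elena ∩ Mei: 09:40-09:55, 11:45-13:55.
Summing the common windows: 15 + 130 = 145 minutes.

145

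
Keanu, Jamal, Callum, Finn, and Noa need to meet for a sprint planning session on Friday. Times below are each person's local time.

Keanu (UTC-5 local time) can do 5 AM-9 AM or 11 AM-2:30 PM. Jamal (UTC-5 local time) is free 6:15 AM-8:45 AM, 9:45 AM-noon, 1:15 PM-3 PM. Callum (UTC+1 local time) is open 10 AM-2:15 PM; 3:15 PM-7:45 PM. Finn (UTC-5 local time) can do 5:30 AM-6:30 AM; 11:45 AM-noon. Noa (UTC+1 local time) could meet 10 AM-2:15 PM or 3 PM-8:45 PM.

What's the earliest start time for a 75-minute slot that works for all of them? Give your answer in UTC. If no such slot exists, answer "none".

Keanu in UTC: 10:00-14:00, 16:00-19:30 (add 5h to convert from UTC-5).
Jamal in UTC: 11:15-13:45, 14:45-17:00, 18:15-20:00 (add 5h to convert from UTC-5).
Callum in UTC: 09:00-13:15, 14:15-18:45 (subtract 1h to convert from UTC+1).
Finn in UTC: 10:30-11:30, 16:45-17:00 (add 5h to convert from UTC-5).
Noa in UTC: 09:00-13:15, 14:00-19:45 (subtract 1h to convert from UTC+1).
Keanu ∩ Jamal: 11:15-13:45, 16:00-17:00, 18:15-19:30.
Keanu ∩ Jamal ∩ Callum: 11:15-13:15, 16:00-17:00, 18:15-18:45.
Keanu ∩ Jamal ∩ Callum ∩ Finn: 11:15-11:30, 16:45-17:00.
Keanu ∩ Jamal ∩ Callum ∩ Finn ∩ Noa: 11:15-11:30, 16:45-17:00.
So the common availability across everyone is 11:15-11:30, 16:45-17:00.
No common window is at least 75 minutes long.

none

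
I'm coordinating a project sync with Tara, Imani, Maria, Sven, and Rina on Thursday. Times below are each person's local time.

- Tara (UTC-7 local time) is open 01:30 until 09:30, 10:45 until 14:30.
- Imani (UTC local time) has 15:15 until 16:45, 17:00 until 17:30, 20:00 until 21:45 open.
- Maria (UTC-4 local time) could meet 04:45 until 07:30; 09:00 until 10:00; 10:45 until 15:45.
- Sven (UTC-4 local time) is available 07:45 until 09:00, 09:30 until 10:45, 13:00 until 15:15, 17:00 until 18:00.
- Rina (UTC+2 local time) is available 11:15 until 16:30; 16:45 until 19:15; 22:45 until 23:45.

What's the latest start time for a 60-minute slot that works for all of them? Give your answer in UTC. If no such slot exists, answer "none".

Tara in UTC: 08:30-16:30, 17:45-21:30 (add 7h to convert from UTC-7).
Imani in UTC: 15:15-16:45, 17:00-17:30, 20:00-21:45.
Maria in UTC: 08:45-11:30, 13:00-14:00, 14:45-19:45 (add 4h to convert from UTC-4).
Sven in UTC: 11:45-13:00, 13:30-14:45, 17:00-19:15, 21:00-22:00 (add 4h to convert from UTC-4).
Rina in UTC: 09:15-14:30, 14:45-17:15, 20:45-21:45 (subtract 2h to convert from UTC+2).
Tara ∩ Imani: 15:15-16:30, 20:00-21:30.
Tara ∩ Imani ∩ Maria: 15:15-16:30.
Tara ∩ Imani ∩ Maria ∩ Sven: ∅.
Tara ∩ Imani ∩ Maria ∩ Sven ∩ Rina: ∅.
There is no time when everyone is free.
No common window is at least 60 minutes long.

none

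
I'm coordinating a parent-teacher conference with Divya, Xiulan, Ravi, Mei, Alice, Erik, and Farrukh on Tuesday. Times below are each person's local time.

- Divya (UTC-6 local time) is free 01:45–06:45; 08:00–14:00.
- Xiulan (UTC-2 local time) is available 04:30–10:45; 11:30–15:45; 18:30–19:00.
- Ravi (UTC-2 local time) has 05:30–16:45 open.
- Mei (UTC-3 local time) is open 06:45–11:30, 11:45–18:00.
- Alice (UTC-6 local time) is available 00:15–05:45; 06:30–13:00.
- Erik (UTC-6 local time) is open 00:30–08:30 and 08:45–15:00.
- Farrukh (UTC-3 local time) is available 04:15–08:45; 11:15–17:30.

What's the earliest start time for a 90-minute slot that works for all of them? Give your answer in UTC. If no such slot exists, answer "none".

09:45

Divya in UTC: 07:45-12:45, 14:00-20:00 (add 6h to convert from UTC-6).
Xiulan in UTC: 06:30-12:45, 13:30-17:45, 20:30-21:00 (add 2h to convert from UTC-2).
Ravi in UTC: 07:30-18:45 (add 2h to convert from UTC-2).
Mei in UTC: 09:45-14:30, 14:45-21:00 (add 3h to convert from UTC-3).
Alice in UTC: 06:15-11:45, 12:30-19:00 (add 6h to convert from UTC-6).
Erik in UTC: 06:30-14:30, 14:45-21:00 (add 6h to convert from UTC-6).
Farrukh in UTC: 07:15-11:45, 14:15-20:30 (add 3h to convert from UTC-3).
Divya ∩ Xiulan: 07:45-12:45, 14:00-17:45.
Divya ∩ Xiulan ∩ Ravi: 07:45-12:45, 14:00-17:45.
Divya ∩ Xiulan ∩ Ravi ∩ Mei: 09:45-12:45, 14:00-14:30, 14:45-17:45.
Divya ∩ Xiulan ∩ Ravi ∩ Mei ∩ Alice: 09:45-11:45, 12:30-12:45, 14:00-14:30, 14:45-17:45.
Divya ∩ Xiulan ∩ Ravi ∩ Mei ∩ Alice ∩ Erik: 09:45-11:45, 12:30-12:45, 14:00-14:30, 14:45-17:45.
Divya ∩ Xiulan ∩ Ravi ∩ Mei ∩ Alice ∩ Erik ∩ Farrukh: 09:45-11:45, 14:15-14:30, 14:45-17:45.
The first common window of at least 90 minutes is 09:45-11:45, so the earliest start is 09:45.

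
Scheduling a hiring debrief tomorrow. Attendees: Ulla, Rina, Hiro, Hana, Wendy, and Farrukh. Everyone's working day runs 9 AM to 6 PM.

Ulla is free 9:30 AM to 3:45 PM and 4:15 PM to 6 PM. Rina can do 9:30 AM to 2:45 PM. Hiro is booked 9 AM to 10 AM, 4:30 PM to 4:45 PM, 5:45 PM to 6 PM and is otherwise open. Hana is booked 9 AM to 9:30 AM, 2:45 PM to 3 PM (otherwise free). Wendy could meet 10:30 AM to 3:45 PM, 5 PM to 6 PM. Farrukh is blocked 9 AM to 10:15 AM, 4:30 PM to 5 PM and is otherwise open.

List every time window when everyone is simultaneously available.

Ulla free: 09:30-15:45, 16:15-18:00.
Rina free: 09:30-14:45.
Hiro free: 10:00-16:30, 16:45-17:45 (invert busy blocks within the working day).
Hana free: 09:30-14:45, 15:00-18:00 (invert busy blocks within the working day).
Wendy free: 10:30-15:45, 17:00-18:00.
Farrukh free: 10:15-16:30, 17:00-18:00 (invert busy blocks within the working day).
Ulla ∩ Rina: 09:30-14:45.
Ulla ∩ Rina ∩ Hiro: 10:00-14:45.
Ulla ∩ Rina ∩ Hiro ∩ Hana: 10:00-14:45.
Ulla ∩ Rina ∩ Hiro ∩ Hana ∩ Wendy: 10:30-14:45.
Ulla ∩ Rina ∩ Hiro ∩ Hana ∩ Wendy ∩ Farrukh: 10:30-14:45.
Those are the intersection windows.

10:30-14:45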